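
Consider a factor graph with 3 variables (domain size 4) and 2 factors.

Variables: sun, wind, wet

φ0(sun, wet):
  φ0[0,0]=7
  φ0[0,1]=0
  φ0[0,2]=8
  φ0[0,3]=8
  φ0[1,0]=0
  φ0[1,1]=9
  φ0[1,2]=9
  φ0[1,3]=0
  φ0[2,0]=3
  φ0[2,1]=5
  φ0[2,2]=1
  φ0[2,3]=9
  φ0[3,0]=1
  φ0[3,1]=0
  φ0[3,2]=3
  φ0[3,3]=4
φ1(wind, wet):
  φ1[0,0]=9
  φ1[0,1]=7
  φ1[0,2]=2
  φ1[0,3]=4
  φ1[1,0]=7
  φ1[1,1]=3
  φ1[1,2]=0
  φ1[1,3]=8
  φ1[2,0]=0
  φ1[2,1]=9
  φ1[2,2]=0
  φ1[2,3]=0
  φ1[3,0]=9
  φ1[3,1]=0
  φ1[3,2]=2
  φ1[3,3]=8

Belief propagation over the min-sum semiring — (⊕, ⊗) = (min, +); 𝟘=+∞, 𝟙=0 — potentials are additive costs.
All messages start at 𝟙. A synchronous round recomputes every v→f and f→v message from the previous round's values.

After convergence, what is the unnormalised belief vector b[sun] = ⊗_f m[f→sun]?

init: all messages = 𝟙 over 4 values
r1 m[φ0→sun] = [0, 0, 1, 0]
r1 m[φ0→wet] = [0, 0, 1, 0]
r1 m[φ1→wind] = [2, 0, 0, 0]
r1 m[φ1→wet] = [0, 0, 0, 0]
r1 m[sun→φ0] = [0, 0, 0, 0]
r1 m[wind→φ1] = [0, 0, 0, 0]
r1 m[wet→φ0] = [0, 0, 0, 0]
r1 m[wet→φ1] = [0, 0, 0, 0]
r2 m[φ0→sun] = [0, 0, 1, 0]
r2 m[φ0→wet] = [0, 0, 1, 0]
r2 m[φ1→wind] = [2, 0, 0, 0]
r2 m[φ1→wet] = [0, 0, 0, 0]
r2 m[sun→φ0] = [0, 0, 0, 0]
r2 m[wind→φ1] = [0, 0, 0, 0]
r2 m[wet→φ0] = [0, 0, 0, 0]
r2 m[wet→φ1] = [0, 0, 1, 0]
r3 m[φ0→sun] = [0, 0, 1, 0]
r3 m[φ0→wet] = [0, 0, 1, 0]
r3 m[φ1→wind] = [3, 1, 0, 0]
r3 m[φ1→wet] = [0, 0, 0, 0]
r3 m[sun→φ0] = [0, 0, 0, 0]
r3 m[wind→φ1] = [0, 0, 0, 0]
r3 m[wet→φ0] = [0, 0, 0, 0]
r3 m[wet→φ1] = [0, 0, 1, 0]
r4 m[φ0→sun] = [0, 0, 1, 0]
r4 m[φ0→wet] = [0, 0, 1, 0]
r4 m[φ1→wind] = [3, 1, 0, 0]
r4 m[φ1→wet] = [0, 0, 0, 0]
r4 m[sun→φ0] = [0, 0, 0, 0]
r4 m[wind→φ1] = [0, 0, 0, 0]
r4 m[wet→φ0] = [0, 0, 0, 0]
r4 m[wet→φ1] = [0, 0, 1, 0]
fixed point reached at round 4
b[sun] = ⊗ incoming = [0, 0, 1, 0]

b[sun] = [0, 0, 1, 0]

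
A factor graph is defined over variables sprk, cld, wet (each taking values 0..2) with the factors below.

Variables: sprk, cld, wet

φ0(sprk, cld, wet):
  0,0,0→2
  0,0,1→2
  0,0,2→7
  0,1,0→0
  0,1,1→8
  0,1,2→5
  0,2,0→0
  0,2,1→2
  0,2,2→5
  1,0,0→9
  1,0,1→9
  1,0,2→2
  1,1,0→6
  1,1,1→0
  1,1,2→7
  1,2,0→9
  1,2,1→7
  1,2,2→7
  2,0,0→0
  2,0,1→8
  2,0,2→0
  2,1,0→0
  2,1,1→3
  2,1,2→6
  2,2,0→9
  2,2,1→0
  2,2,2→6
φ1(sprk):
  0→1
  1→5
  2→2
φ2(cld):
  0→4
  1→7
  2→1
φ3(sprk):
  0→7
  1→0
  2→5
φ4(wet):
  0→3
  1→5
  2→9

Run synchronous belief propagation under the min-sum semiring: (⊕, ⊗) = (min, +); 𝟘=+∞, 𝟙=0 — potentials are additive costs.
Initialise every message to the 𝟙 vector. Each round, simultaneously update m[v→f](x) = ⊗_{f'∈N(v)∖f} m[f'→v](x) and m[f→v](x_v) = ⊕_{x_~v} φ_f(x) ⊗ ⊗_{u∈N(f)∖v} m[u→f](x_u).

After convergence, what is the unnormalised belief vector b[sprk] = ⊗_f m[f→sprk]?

init: all messages = 𝟙 over 3 values
r1 m[φ0→sprk] = [0, 0, 0]
r1 m[φ0→cld] = [0, 0, 0]
r1 m[φ0→wet] = [0, 0, 0]
r1 m[φ1→sprk] = [1, 5, 2]
r1 m[φ2→cld] = [4, 7, 1]
r1 m[φ3→sprk] = [7, 0, 5]
r1 m[φ4→wet] = [3, 5, 9]
r1 m[sprk→φ0] = [0, 0, 0]
r1 m[sprk→φ1] = [0, 0, 0]
r1 m[sprk→φ3] = [0, 0, 0]
r1 m[cld→φ0] = [0, 0, 0]
r1 m[cld→φ2] = [0, 0, 0]
r1 m[wet→φ0] = [0, 0, 0]
r1 m[wet→φ4] = [0, 0, 0]
r2 m[φ0→sprk] = [0, 0, 0]
r2 m[φ0→cld] = [0, 0, 0]
r2 m[φ0→wet] = [0, 0, 0]
r2 m[φ1→sprk] = [1, 5, 2]
r2 m[φ2→cld] = [4, 7, 1]
r2 m[φ3→sprk] = [7, 0, 5]
r2 m[φ4→wet] = [3, 5, 9]
r2 m[sprk→φ0] = [8, 5, 7]
r2 m[sprk→φ1] = [7, 0, 5]
r2 m[sprk→φ3] = [1, 5, 2]
r2 m[cld→φ0] = [4, 7, 1]
r2 m[cld→φ2] = [0, 0, 0]
r2 m[wet→φ0] = [3, 5, 9]
r2 m[wet→φ4] = [0, 0, 0]
r3 m[φ0→sprk] = [4, 12, 6]
r3 m[φ0→cld] = [10, 10, 11]
r3 m[φ0→wet] = [9, 8, 11]
r3 m[φ1→sprk] = [1, 5, 2]
r3 m[φ2→cld] = [4, 7, 1]
r3 m[φ3→sprk] = [7, 0, 5]
r3 m[φ4→wet] = [3, 5, 9]
r3 m[sprk→φ0] = [8, 5, 7]
r3 m[sprk→φ1] = [7, 0, 5]
r3 m[sprk→φ3] = [1, 5, 2]
r3 m[cld→φ0] = [4, 7, 1]
r3 m[cld→φ2] = [0, 0, 0]
r3 m[wet→φ0] = [3, 5, 9]
r3 m[wet→φ4] = [0, 0, 0]
r4 m[φ0→sprk] = [4, 12, 6]
r4 m[φ0→cld] = [10, 10, 11]
r4 m[φ0→wet] = [9, 8, 11]
r4 m[φ1→sprk] = [1, 5, 2]
r4 m[φ2→cld] = [4, 7, 1]
r4 m[φ3→sprk] = [7, 0, 5]
r4 m[φ4→wet] = [3, 5, 9]
r4 m[sprk→φ0] = [8, 5, 7]
r4 m[sprk→φ1] = [11, 12, 11]
r4 m[sprk→φ3] = [5, 17, 8]
r4 m[cld→φ0] = [4, 7, 1]
r4 m[cld→φ2] = [10, 10, 11]
r4 m[wet→φ0] = [3, 5, 9]
r4 m[wet→φ4] = [9, 8, 11]
r5 m[φ0→sprk] = [4, 12, 6]
r5 m[φ0→cld] = [10, 10, 11]
r5 m[φ0→wet] = [9, 8, 11]
r5 m[φ1→sprk] = [1, 5, 2]
r5 m[φ2→cld] = [4, 7, 1]
r5 m[φ3→sprk] = [7, 0, 5]
r5 m[φ4→wet] = [3, 5, 9]
r5 m[sprk→φ0] = [8, 5, 7]
r5 m[sprk→φ1] = [11, 12, 11]
r5 m[sprk→φ3] = [5, 17, 8]
r5 m[cld→φ0] = [4, 7, 1]
r5 m[cld→φ2] = [10, 10, 11]
r5 m[wet→φ0] = [3, 5, 9]
r5 m[wet→φ4] = [9, 8, 11]
fixed point reached at round 5
b[sprk] = ⊗ incoming = [12, 17, 13]

b[sprk] = [12, 17, 13]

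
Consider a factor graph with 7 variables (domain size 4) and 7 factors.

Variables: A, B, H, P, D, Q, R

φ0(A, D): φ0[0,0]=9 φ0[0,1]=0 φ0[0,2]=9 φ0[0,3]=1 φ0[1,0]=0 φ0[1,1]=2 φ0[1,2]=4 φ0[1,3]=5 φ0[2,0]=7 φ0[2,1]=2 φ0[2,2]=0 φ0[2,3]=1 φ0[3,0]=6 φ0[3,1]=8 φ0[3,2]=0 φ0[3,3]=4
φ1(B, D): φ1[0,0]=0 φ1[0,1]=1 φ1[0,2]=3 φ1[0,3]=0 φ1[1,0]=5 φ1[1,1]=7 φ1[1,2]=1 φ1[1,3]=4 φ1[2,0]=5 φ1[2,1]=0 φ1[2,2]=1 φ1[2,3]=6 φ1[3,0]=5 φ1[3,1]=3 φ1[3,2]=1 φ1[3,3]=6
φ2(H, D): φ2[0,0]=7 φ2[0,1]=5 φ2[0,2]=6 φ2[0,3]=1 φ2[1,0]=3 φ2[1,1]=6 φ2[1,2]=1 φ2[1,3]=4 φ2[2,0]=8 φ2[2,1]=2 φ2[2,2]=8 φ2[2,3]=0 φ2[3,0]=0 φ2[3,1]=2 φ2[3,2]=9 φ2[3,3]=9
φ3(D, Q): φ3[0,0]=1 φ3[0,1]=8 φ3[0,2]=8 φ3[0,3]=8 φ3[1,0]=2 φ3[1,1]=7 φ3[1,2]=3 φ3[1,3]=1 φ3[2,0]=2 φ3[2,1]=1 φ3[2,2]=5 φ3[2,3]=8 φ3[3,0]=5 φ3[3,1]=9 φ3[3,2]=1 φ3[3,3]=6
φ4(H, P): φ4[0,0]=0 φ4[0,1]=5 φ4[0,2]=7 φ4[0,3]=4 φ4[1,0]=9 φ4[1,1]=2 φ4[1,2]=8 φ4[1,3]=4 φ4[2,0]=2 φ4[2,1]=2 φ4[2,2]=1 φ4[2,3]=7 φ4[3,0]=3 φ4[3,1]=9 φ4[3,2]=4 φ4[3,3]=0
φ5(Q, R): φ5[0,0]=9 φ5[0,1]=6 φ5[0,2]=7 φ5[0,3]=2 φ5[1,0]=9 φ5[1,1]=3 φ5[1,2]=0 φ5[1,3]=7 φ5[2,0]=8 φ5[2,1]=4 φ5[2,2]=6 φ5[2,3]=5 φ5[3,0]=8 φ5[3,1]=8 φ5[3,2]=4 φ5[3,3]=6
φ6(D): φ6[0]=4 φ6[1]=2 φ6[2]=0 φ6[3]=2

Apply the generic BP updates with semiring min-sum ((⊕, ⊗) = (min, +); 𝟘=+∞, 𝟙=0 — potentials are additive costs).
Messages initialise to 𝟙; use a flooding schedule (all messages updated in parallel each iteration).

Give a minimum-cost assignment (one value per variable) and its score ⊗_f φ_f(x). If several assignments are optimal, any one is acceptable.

assignment: (A=2, B=1, H=1, P=1, D=2, Q=1, R=2); score = 5

init: all messages = 𝟙 over 4 values
r1 m[φ0→A] = [0, 0, 0, 0]
r1 m[φ0→D] = [0, 0, 0, 1]
r1 m[φ1→B] = [0, 1, 0, 1]
r1 m[φ1→D] = [0, 0, 1, 0]
r1 m[φ2→H] = [1, 1, 0, 0]
r1 m[φ2→D] = [0, 2, 1, 0]
r1 m[φ3→D] = [1, 1, 1, 1]
r1 m[φ3→Q] = [1, 1, 1, 1]
r1 m[φ4→H] = [0, 2, 1, 0]
r1 m[φ4→P] = [0, 2, 1, 0]
r1 m[φ5→Q] = [2, 0, 4, 4]
r1 m[φ5→R] = [8, 3, 0, 2]
r1 m[φ6→D] = [4, 2, 0, 2]
r1 m[A→φ0] = [0, 0, 0, 0]
r1 m[B→φ1] = [0, 0, 0, 0]
r1 m[H→φ2] = [0, 0, 0, 0]
r1 m[H→φ4] = [0, 0, 0, 0]
r1 m[P→φ4] = [0, 0, 0, 0]
r1 m[D→φ0] = [0, 0, 0, 0]
r1 m[D→φ1] = [0, 0, 0, 0]
r1 m[D→φ2] = [0, 0, 0, 0]
r1 m[D→φ3] = [0, 0, 0, 0]
r1 m[D→φ6] = [0, 0, 0, 0]
r1 m[Q→φ3] = [0, 0, 0, 0]
r1 m[Q→φ5] = [0, 0, 0, 0]
r1 m[R→φ5] = [0, 0, 0, 0]
r2 m[φ0→A] = [0, 0, 0, 0]
r2 m[φ0→D] = [0, 0, 0, 1]
r2 m[φ1→B] = [0, 1, 0, 1]
r2 m[φ1→D] = [0, 0, 1, 0]
r2 m[φ2→H] = [1, 1, 0, 0]
r2 m[φ2→D] = [0, 2, 1, 0]
r2 m[φ3→D] = [1, 1, 1, 1]
r2 m[φ3→Q] = [1, 1, 1, 1]
r2 m[φ4→H] = [0, 2, 1, 0]
r2 m[φ4→P] = [0, 2, 1, 0]
r2 m[φ5→Q] = [2, 0, 4, 4]
r2 m[φ5→R] = [8, 3, 0, 2]
r2 m[φ6→D] = [4, 2, 0, 2]
r2 m[A→φ0] = [0, 0, 0, 0]
r2 m[B→φ1] = [0, 0, 0, 0]
r2 m[H→φ2] = [0, 2, 1, 0]
r2 m[H→φ4] = [1, 1, 0, 0]
r2 m[P→φ4] = [0, 0, 0, 0]
r2 m[D→φ0] = [5, 5, 3, 3]
r2 m[D→φ1] = [5, 5, 2, 4]
r2 m[D→φ2] = [5, 3, 2, 4]
r2 m[D→φ3] = [4, 4, 2, 3]
r2 m[D→φ6] = [1, 3, 3, 2]
r2 m[Q→φ3] = [2, 0, 4, 4]
r2 m[Q→φ5] = [1, 1, 1, 1]
r2 m[R→φ5] = [0, 0, 0, 0]
r3 m[φ0→A] = [4, 5, 3, 3]
r3 m[φ0→D] = [0, 0, 0, 1]
r3 m[φ1→B] = [4, 3, 3, 3]
r3 m[φ1→D] = [0, 0, 1, 0]
r3 m[φ2→H] = [5, 3, 4, 5]
r3 m[φ2→D] = [0, 2, 3, 1]
r3 m[φ3→D] = [3, 4, 1, 5]
r3 m[φ3→Q] = [4, 3, 4, 5]
r3 m[φ4→H] = [0, 2, 1, 0]
r3 m[φ4→P] = [1, 2, 1, 0]
r3 m[φ5→Q] = [2, 0, 4, 4]
r3 m[φ5→R] = [9, 4, 1, 3]
r3 m[φ6→D] = [4, 2, 0, 2]
r3 m[A→φ0] = [0, 0, 0, 0]
r3 m[B→φ1] = [0, 0, 0, 0]
r3 m[H→φ2] = [0, 2, 1, 0]
r3 m[H→φ4] = [1, 1, 0, 0]
r3 m[P→φ4] = [0, 0, 0, 0]
r3 m[D→φ0] = [5, 5, 3, 3]
r3 m[D→φ1] = [5, 5, 2, 4]
r3 m[D→φ2] = [5, 3, 2, 4]
r3 m[D→φ3] = [4, 4, 2, 3]
r3 m[D→φ6] = [1, 3, 3, 2]
r3 m[Q→φ3] = [2, 0, 4, 4]
r3 m[Q→φ5] = [1, 1, 1, 1]
r3 m[R→φ5] = [0, 0, 0, 0]
r4 m[φ0→A] = [4, 5, 3, 3]
r4 m[φ0→D] = [0, 0, 0, 1]
r4 m[φ1→B] = [4, 3, 3, 3]
r4 m[φ1→D] = [0, 0, 1, 0]
r4 m[φ2→H] = [5, 3, 4, 5]
r4 m[φ2→D] = [0, 2, 3, 1]
r4 m[φ3→D] = [3, 4, 1, 5]
r4 m[φ3→Q] = [4, 3, 4, 5]
r4 m[φ4→H] = [0, 2, 1, 0]
r4 m[φ4→P] = [1, 2, 1, 0]
r4 m[φ5→Q] = [2, 0, 4, 4]
r4 m[φ5→R] = [9, 4, 1, 3]
r4 m[φ6→D] = [4, 2, 0, 2]
r4 m[A→φ0] = [0, 0, 0, 0]
r4 m[B→φ1] = [0, 0, 0, 0]
r4 m[H→φ2] = [0, 2, 1, 0]
r4 m[H→φ4] = [5, 3, 4, 5]
r4 m[P→φ4] = [0, 0, 0, 0]
r4 m[D→φ0] = [7, 8, 5, 8]
r4 m[D→φ1] = [7, 8, 4, 9]
r4 m[D→φ2] = [7, 6, 2, 8]
r4 m[D→φ3] = [4, 4, 4, 4]
r4 m[D→φ6] = [3, 6, 5, 7]
r4 m[Q→φ3] = [2, 0, 4, 4]
r4 m[Q→φ5] = [4, 3, 4, 5]
r4 m[R→φ5] = [0, 0, 0, 0]
r5 m[φ0→A] = [8, 7, 5, 5]
r5 m[φ0→D] = [0, 0, 0, 1]
r5 m[φ1→B] = [7, 5, 5, 5]
r5 m[φ1→D] = [0, 0, 1, 0]
r5 m[φ2→H] = [8, 3, 8, 7]
r5 m[φ2→D] = [0, 2, 3, 1]
r5 m[φ3→D] = [3, 4, 1, 5]
r5 m[φ3→Q] = [5, 5, 5, 5]
r5 m[φ4→H] = [0, 2, 1, 0]
r5 m[φ4→P] = [5, 5, 5, 5]
r5 m[φ5→Q] = [2, 0, 4, 4]
r5 m[φ5→R] = [12, 6, 3, 6]
r5 m[φ6→D] = [4, 2, 0, 2]
r5 m[A→φ0] = [0, 0, 0, 0]
r5 m[B→φ1] = [0, 0, 0, 0]
r5 m[H→φ2] = [0, 2, 1, 0]
r5 m[H→φ4] = [5, 3, 4, 5]
r5 m[P→φ4] = [0, 0, 0, 0]
r5 m[D→φ0] = [7, 8, 5, 8]
r5 m[D→φ1] = [7, 8, 4, 9]
r5 m[D→φ2] = [7, 6, 2, 8]
r5 m[D→φ3] = [4, 4, 4, 4]
r5 m[D→φ6] = [3, 6, 5, 7]
r5 m[Q→φ3] = [2, 0, 4, 4]
r5 m[Q→φ5] = [4, 3, 4, 5]
r5 m[R→φ5] = [0, 0, 0, 0]
r6 m[φ0→A] = [8, 7, 5, 5]
r6 m[φ0→D] = [0, 0, 0, 1]
r6 m[φ1→B] = [7, 5, 5, 5]
r6 m[φ1→D] = [0, 0, 1, 0]
r6 m[φ2→H] = [8, 3, 8, 7]
r6 m[φ2→D] = [0, 2, 3, 1]
r6 m[φ3→D] = [3, 4, 1, 5]
r6 m[φ3→Q] = [5, 5, 5, 5]
r6 m[φ4→H] = [0, 2, 1, 0]
r6 m[φ4→P] = [5, 5, 5, 5]
r6 m[φ5→Q] = [2, 0, 4, 4]
r6 m[φ5→R] = [12, 6, 3, 6]
r6 m[φ6→D] = [4, 2, 0, 2]
r6 m[A→φ0] = [0, 0, 0, 0]
r6 m[B→φ1] = [0, 0, 0, 0]
r6 m[H→φ2] = [0, 2, 1, 0]
r6 m[H→φ4] = [8, 3, 8, 7]
r6 m[P→φ4] = [0, 0, 0, 0]
r6 m[D→φ0] = [7, 8, 5, 8]
r6 m[D→φ1] = [7, 8, 4, 9]
r6 m[D→φ2] = [7, 6, 2, 8]
r6 m[D→φ3] = [4, 4, 4, 4]
r6 m[D→φ6] = [3, 6, 5, 7]
r6 m[Q→φ3] = [2, 0, 4, 4]
r6 m[Q→φ5] = [5, 5, 5, 5]
r6 m[R→φ5] = [0, 0, 0, 0]
r7 m[φ0→A] = [8, 7, 5, 5]
r7 m[φ0→D] = [0, 0, 0, 1]
r7 m[φ1→B] = [7, 5, 5, 5]
r7 m[φ1→D] = [0, 0, 1, 0]
r7 m[φ2→H] = [8, 3, 8, 7]
r7 m[φ2→D] = [0, 2, 3, 1]
r7 m[φ3→D] = [3, 4, 1, 5]
r7 m[φ3→Q] = [5, 5, 5, 5]
r7 m[φ4→H] = [0, 2, 1, 0]
r7 m[φ4→P] = [8, 5, 9, 7]
r7 m[φ5→Q] = [2, 0, 4, 4]
r7 m[φ5→R] = [13, 8, 5, 7]
r7 m[φ6→D] = [4, 2, 0, 2]
r7 m[A→φ0] = [0, 0, 0, 0]
r7 m[B→φ1] = [0, 0, 0, 0]
r7 m[H→φ2] = [0, 2, 1, 0]
r7 m[H→φ4] = [8, 3, 8, 7]
r7 m[P→φ4] = [0, 0, 0, 0]
r7 m[D→φ0] = [7, 8, 5, 8]
r7 m[D→φ1] = [7, 8, 4, 9]
r7 m[D→φ2] = [7, 6, 2, 8]
r7 m[D→φ3] = [4, 4, 4, 4]
r7 m[D→φ6] = [3, 6, 5, 7]
r7 m[Q→φ3] = [2, 0, 4, 4]
r7 m[Q→φ5] = [5, 5, 5, 5]
r7 m[R→φ5] = [0, 0, 0, 0]
r8 m[φ0→A] = [8, 7, 5, 5]
r8 m[φ0→D] = [0, 0, 0, 1]
r8 m[φ1→B] = [7, 5, 5, 5]
r8 m[φ1→D] = [0, 0, 1, 0]
r8 m[φ2→H] = [8, 3, 8, 7]
r8 m[φ2→D] = [0, 2, 3, 1]
r8 m[φ3→D] = [3, 4, 1, 5]
r8 m[φ3→Q] = [5, 5, 5, 5]
r8 m[φ4→H] = [0, 2, 1, 0]
r8 m[φ4→P] = [8, 5, 9, 7]
r8 m[φ5→Q] = [2, 0, 4, 4]
r8 m[φ5→R] = [13, 8, 5, 7]
r8 m[φ6→D] = [4, 2, 0, 2]
r8 m[A→φ0] = [0, 0, 0, 0]
r8 m[B→φ1] = [0, 0, 0, 0]
r8 m[H→φ2] = [0, 2, 1, 0]
r8 m[H→φ4] = [8, 3, 8, 7]
r8 m[P→φ4] = [0, 0, 0, 0]
r8 m[D→φ0] = [7, 8, 5, 8]
r8 m[D→φ1] = [7, 8, 4, 9]
r8 m[D→φ2] = [7, 6, 2, 8]
r8 m[D→φ3] = [4, 4, 4, 4]
r8 m[D→φ6] = [3, 6, 5, 7]
r8 m[Q→φ3] = [2, 0, 4, 4]
r8 m[Q→φ5] = [5, 5, 5, 5]
r8 m[R→φ5] = [0, 0, 0, 0]
fixed point reached at round 8
traceback from A: (A=2, B=1, H=1, P=1, D=2, Q=1, R=2), score=5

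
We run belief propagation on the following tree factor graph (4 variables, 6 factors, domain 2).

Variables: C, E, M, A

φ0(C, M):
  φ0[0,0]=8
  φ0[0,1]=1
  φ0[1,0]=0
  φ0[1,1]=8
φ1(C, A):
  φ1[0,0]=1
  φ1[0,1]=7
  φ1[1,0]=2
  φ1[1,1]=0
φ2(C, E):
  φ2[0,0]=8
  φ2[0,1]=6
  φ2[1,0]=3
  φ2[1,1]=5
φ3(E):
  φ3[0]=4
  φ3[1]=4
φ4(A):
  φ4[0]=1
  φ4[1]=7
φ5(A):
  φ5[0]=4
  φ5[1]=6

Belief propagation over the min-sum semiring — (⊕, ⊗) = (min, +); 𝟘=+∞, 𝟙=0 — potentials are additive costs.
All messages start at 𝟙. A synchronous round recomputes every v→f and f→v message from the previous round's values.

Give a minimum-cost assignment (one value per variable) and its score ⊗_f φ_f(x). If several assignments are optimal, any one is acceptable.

assignment: (C=1, E=0, M=0, A=0); score = 14

init: all messages = 𝟙 over 2 values
r1 m[φ0→C] = [1, 0]
r1 m[φ0→M] = [0, 1]
r1 m[φ1→C] = [1, 0]
r1 m[φ1→A] = [1, 0]
r1 m[φ2→C] = [6, 3]
r1 m[φ2→E] = [3, 5]
r1 m[φ3→E] = [4, 4]
r1 m[φ4→A] = [1, 7]
r1 m[φ5→A] = [4, 6]
r1 m[C→φ0] = [0, 0]
r1 m[C→φ1] = [0, 0]
r1 m[C→φ2] = [0, 0]
r1 m[E→φ2] = [0, 0]
r1 m[E→φ3] = [0, 0]
r1 m[M→φ0] = [0, 0]
r1 m[A→φ1] = [0, 0]
r1 m[A→φ4] = [0, 0]
r1 m[A→φ5] = [0, 0]
r2 m[φ0→C] = [1, 0]
r2 m[φ0→M] = [0, 1]
r2 m[φ1→C] = [1, 0]
r2 m[φ1→A] = [1, 0]
r2 m[φ2→C] = [6, 3]
r2 m[φ2→E] = [3, 5]
r2 m[φ3→E] = [4, 4]
r2 m[φ4→A] = [1, 7]
r2 m[φ5→A] = [4, 6]
r2 m[C→φ0] = [7, 3]
r2 m[C→φ1] = [7, 3]
r2 m[C→φ2] = [2, 0]
r2 m[E→φ2] = [4, 4]
r2 m[E→φ3] = [3, 5]
r2 m[M→φ0] = [0, 0]
r2 m[A→φ1] = [5, 13]
r2 m[A→φ4] = [5, 6]
r2 m[A→φ5] = [2, 7]
r3 m[φ0→C] = [1, 0]
r3 m[φ0→M] = [3, 8]
r3 m[φ1→C] = [6, 7]
r3 m[φ1→A] = [5, 3]
r3 m[φ2→C] = [10, 7]
r3 m[φ2→E] = [3, 5]
r3 m[φ3→E] = [4, 4]
r3 m[φ4→A] = [1, 7]
r3 m[φ5→A] = [4, 6]
r3 m[C→φ0] = [7, 3]
r3 m[C→φ1] = [7, 3]
r3 m[C→φ2] = [2, 0]
r3 m[E→φ2] = [4, 4]
r3 m[E→φ3] = [3, 5]
r3 m[M→φ0] = [0, 0]
r3 m[A→φ1] = [5, 13]
r3 m[A→φ4] = [5, 6]
r3 m[A→φ5] = [2, 7]
r4 m[φ0→C] = [1, 0]
r4 m[φ0→M] = [3, 8]
r4 m[φ1→C] = [6, 7]
r4 m[φ1→A] = [5, 3]
r4 m[φ2→C] = [10, 7]
r4 m[φ2→E] = [3, 5]
r4 m[φ3→E] = [4, 4]
r4 m[φ4→A] = [1, 7]
r4 m[φ5→A] = [4, 6]
r4 m[C→φ0] = [16, 14]
r4 m[C→φ1] = [11, 7]
r4 m[C→φ2] = [7, 7]
r4 m[E→φ2] = [4, 4]
r4 m[E→φ3] = [3, 5]
r4 m[M→φ0] = [0, 0]
r4 m[A→φ1] = [5, 13]
r4 m[A→φ4] = [9, 9]
r4 m[A→φ5] = [6, 10]
r5 m[φ0→C] = [1, 0]
r5 m[φ0→M] = [14, 17]
r5 m[φ1→C] = [6, 7]
r5 m[φ1→A] = [9, 7]
r5 m[φ2→C] = [10, 7]
r5 m[φ2→E] = [10, 12]
r5 m[φ3→E] = [4, 4]
r5 m[φ4→A] = [1, 7]
r5 m[φ5→A] = [4, 6]
r5 m[C→φ0] = [16, 14]
r5 m[C→φ1] = [11, 7]
r5 m[C→φ2] = [7, 7]
r5 m[E→φ2] = [4, 4]
r5 m[E→φ3] = [3, 5]
r5 m[M→φ0] = [0, 0]
r5 m[A→φ1] = [5, 13]
r5 m[A→φ4] = [9, 9]
r5 m[A→φ5] = [6, 10]
r6 m[φ0→C] = [1, 0]
r6 m[φ0→M] = [14, 17]
r6 m[φ1→C] = [6, 7]
r6 m[φ1→A] = [9, 7]
r6 m[φ2→C] = [10, 7]
r6 m[φ2→E] = [10, 12]
r6 m[φ3→E] = [4, 4]
r6 m[φ4→A] = [1, 7]
r6 m[φ5→A] = [4, 6]
r6 m[C→φ0] = [16, 14]
r6 m[C→φ1] = [11, 7]
r6 m[C→φ2] = [7, 7]
r6 m[E→φ2] = [4, 4]
r6 m[E→φ3] = [10, 12]
r6 m[M→φ0] = [0, 0]
r6 m[A→φ1] = [5, 13]
r6 m[A→φ4] = [13, 13]
r6 m[A→φ5] = [10, 14]
r7 m[φ0→C] = [1, 0]
r7 m[φ0→M] = [14, 17]
r7 m[φ1→C] = [6, 7]
r7 m[φ1→A] = [9, 7]
r7 m[φ2→C] = [10, 7]
r7 m[φ2→E] = [10, 12]
r7 m[φ3→E] = [4, 4]
r7 m[φ4→A] = [1, 7]
r7 m[φ5→A] = [4, 6]
r7 m[C→φ0] = [16, 14]
r7 m[C→φ1] = [11, 7]
r7 m[C→φ2] = [7, 7]
r7 m[E→φ2] = [4, 4]
r7 m[E→φ3] = [10, 12]
r7 m[M→φ0] = [0, 0]
r7 m[A→φ1] = [5, 13]
r7 m[A→φ4] = [13, 13]
r7 m[A→φ5] = [10, 14]
fixed point reached at round 7
traceback from C: (C=1, E=0, M=0, A=0), score=14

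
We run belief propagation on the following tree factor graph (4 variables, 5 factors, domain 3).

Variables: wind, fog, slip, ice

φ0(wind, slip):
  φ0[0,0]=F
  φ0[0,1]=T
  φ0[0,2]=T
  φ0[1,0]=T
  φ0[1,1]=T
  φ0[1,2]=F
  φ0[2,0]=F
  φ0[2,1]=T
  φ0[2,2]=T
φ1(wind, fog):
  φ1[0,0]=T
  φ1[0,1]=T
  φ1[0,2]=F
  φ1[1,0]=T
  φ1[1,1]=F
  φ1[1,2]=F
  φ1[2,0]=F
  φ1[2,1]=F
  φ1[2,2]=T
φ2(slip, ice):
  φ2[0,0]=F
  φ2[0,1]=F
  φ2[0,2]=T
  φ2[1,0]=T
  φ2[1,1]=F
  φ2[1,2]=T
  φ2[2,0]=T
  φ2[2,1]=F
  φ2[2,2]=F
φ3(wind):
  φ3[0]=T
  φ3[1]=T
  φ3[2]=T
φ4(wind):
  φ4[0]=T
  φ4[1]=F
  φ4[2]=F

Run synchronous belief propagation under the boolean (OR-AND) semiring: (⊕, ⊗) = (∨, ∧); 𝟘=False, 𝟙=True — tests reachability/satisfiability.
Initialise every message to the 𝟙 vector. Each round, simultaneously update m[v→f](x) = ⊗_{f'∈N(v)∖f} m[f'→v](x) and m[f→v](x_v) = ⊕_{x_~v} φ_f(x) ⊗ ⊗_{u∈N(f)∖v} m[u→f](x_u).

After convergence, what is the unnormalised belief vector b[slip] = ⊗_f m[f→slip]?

b[slip] = [F, T, T]

init: all messages = 𝟙 over 3 values
r1 m[φ0→wind] = [T, T, T]
r1 m[φ0→slip] = [T, T, T]
r1 m[φ1→wind] = [T, T, T]
r1 m[φ1→fog] = [T, T, T]
r1 m[φ2→slip] = [T, T, T]
r1 m[φ2→ice] = [T, F, T]
r1 m[φ3→wind] = [T, T, T]
r1 m[φ4→wind] = [T, F, F]
r1 m[wind→φ0] = [T, T, T]
r1 m[wind→φ1] = [T, T, T]
r1 m[wind→φ3] = [T, T, T]
r1 m[wind→φ4] = [T, T, T]
r1 m[fog→φ1] = [T, T, T]
r1 m[slip→φ0] = [T, T, T]
r1 m[slip→φ2] = [T, T, T]
r1 m[ice→φ2] = [T, T, T]
r2 m[φ0→wind] = [T, T, T]
r2 m[φ0→slip] = [T, T, T]
r2 m[φ1→wind] = [T, T, T]
r2 m[φ1→fog] = [T, T, T]
r2 m[φ2→slip] = [T, T, T]
r2 m[φ2→ice] = [T, F, T]
r2 m[φ3→wind] = [T, T, T]
r2 m[φ4→wind] = [T, F, F]
r2 m[wind→φ0] = [T, F, F]
r2 m[wind→φ1] = [T, F, F]
r2 m[wind→φ3] = [T, F, F]
r2 m[wind→φ4] = [T, T, T]
r2 m[fog→φ1] = [T, T, T]
r2 m[slip→φ0] = [T, T, T]
r2 m[slip→φ2] = [T, T, T]
r2 m[ice→φ2] = [T, T, T]
r3 m[φ0→wind] = [T, T, T]
r3 m[φ0→slip] = [F, T, T]
r3 m[φ1→wind] = [T, T, T]
r3 m[φ1→fog] = [T, T, F]
r3 m[φ2→slip] = [T, T, T]
r3 m[φ2→ice] = [T, F, T]
r3 m[φ3→wind] = [T, T, T]
r3 m[φ4→wind] = [T, F, F]
r3 m[wind→φ0] = [T, F, F]
r3 m[wind→φ1] = [T, F, F]
r3 m[wind→φ3] = [T, F, F]
r3 m[wind→φ4] = [T, T, T]
r3 m[fog→φ1] = [T, T, T]
r3 m[slip→φ0] = [T, T, T]
r3 m[slip→φ2] = [T, T, T]
r3 m[ice→φ2] = [T, T, T]
r4 m[φ0→wind] = [T, T, T]
r4 m[φ0→slip] = [F, T, T]
r4 m[φ1→wind] = [T, T, T]
r4 m[φ1→fog] = [T, T, F]
r4 m[φ2→slip] = [T, T, T]
r4 m[φ2→ice] = [T, F, T]
r4 m[φ3→wind] = [T, T, T]
r4 m[φ4→wind] = [T, F, F]
r4 m[wind→φ0] = [T, F, F]
r4 m[wind→φ1] = [T, F, F]
r4 m[wind→φ3] = [T, F, F]
r4 m[wind→φ4] = [T, T, T]
r4 m[fog→φ1] = [T, T, T]
r4 m[slip→φ0] = [T, T, T]
r4 m[slip→φ2] = [F, T, T]
r4 m[ice→φ2] = [T, T, T]
r5 m[φ0→wind] = [T, T, T]
r5 m[φ0→slip] = [F, T, T]
r5 m[φ1→wind] = [T, T, T]
r5 m[φ1→fog] = [T, T, F]
r5 m[φ2→slip] = [T, T, T]
r5 m[φ2→ice] = [T, F, T]
r5 m[φ3→wind] = [T, T, T]
r5 m[φ4→wind] = [T, F, F]
r5 m[wind→φ0] = [T, F, F]
r5 m[wind→φ1] = [T, F, F]
r5 m[wind→φ3] = [T, F, F]
r5 m[wind→φ4] = [T, T, T]
r5 m[fog→φ1] = [T, T, T]
r5 m[slip→φ0] = [T, T, T]
r5 m[slip→φ2] = [F, T, T]
r5 m[ice→φ2] = [T, T, T]
fixed point reached at round 5
b[slip] = ⊗ incoming = [F, T, T]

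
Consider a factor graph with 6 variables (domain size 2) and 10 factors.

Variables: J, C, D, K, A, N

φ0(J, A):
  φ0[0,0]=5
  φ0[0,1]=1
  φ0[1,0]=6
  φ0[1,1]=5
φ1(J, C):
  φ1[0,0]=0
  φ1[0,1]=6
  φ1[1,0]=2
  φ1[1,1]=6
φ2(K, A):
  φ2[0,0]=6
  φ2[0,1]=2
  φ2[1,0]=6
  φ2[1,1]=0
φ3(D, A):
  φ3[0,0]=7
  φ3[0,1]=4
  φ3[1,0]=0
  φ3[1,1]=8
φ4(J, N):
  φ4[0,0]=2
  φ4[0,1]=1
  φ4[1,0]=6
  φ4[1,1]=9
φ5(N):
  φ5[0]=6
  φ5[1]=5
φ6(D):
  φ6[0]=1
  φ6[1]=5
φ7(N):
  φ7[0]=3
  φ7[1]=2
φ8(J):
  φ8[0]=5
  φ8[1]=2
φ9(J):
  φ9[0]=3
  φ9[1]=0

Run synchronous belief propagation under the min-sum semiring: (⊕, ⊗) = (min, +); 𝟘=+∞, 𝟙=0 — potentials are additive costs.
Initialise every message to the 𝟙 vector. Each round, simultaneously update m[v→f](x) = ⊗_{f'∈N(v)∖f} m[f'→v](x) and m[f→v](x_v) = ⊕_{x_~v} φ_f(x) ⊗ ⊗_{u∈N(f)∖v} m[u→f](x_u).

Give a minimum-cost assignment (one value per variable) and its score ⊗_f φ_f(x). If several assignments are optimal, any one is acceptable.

assignment: (J=0, C=0, D=0, K=1, A=1, N=1); score = 22

init: all messages = 𝟙 over 2 values
r1 m[φ0→J] = [1, 5]
r1 m[φ0→A] = [5, 1]
r1 m[φ1→J] = [0, 2]
r1 m[φ1→C] = [0, 6]
r1 m[φ2→K] = [2, 0]
r1 m[φ2→A] = [6, 0]
r1 m[φ3→D] = [4, 0]
r1 m[φ3→A] = [0, 4]
r1 m[φ4→J] = [1, 6]
r1 m[φ4→N] = [2, 1]
r1 m[φ5→N] = [6, 5]
r1 m[φ6→D] = [1, 5]
r1 m[φ7→N] = [3, 2]
r1 m[φ8→J] = [5, 2]
r1 m[φ9→J] = [3, 0]
r1 m[J→φ0] = [0, 0]
r1 m[J→φ1] = [0, 0]
r1 m[J→φ4] = [0, 0]
r1 m[J→φ8] = [0, 0]
r1 m[J→φ9] = [0, 0]
r1 m[C→φ1] = [0, 0]
r1 m[D→φ3] = [0, 0]
r1 m[D→φ6] = [0, 0]
r1 m[K→φ2] = [0, 0]
r1 m[A→φ0] = [0, 0]
r1 m[A→φ2] = [0, 0]
r1 m[A→φ3] = [0, 0]
r1 m[N→φ4] = [0, 0]
r1 m[N→φ5] = [0, 0]
r1 m[N→φ7] = [0, 0]
r2 m[φ0→J] = [1, 5]
r2 m[φ0→A] = [5, 1]
r2 m[φ1→J] = [0, 2]
r2 m[φ1→C] = [0, 6]
r2 m[φ2→K] = [2, 0]
r2 m[φ2→A] = [6, 0]
r2 m[φ3→D] = [4, 0]
r2 m[φ3→A] = [0, 4]
r2 m[φ4→J] = [1, 6]
r2 m[φ4→N] = [2, 1]
r2 m[φ5→N] = [6, 5]
r2 m[φ6→D] = [1, 5]
r2 m[φ7→N] = [3, 2]
r2 m[φ8→J] = [5, 2]
r2 m[φ9→J] = [3, 0]
r2 m[J→φ0] = [9, 10]
r2 m[J→φ1] = [10, 13]
r2 m[J→φ4] = [9, 9]
r2 m[J→φ8] = [5, 13]
r2 m[J→φ9] = [7, 15]
r2 m[C→φ1] = [0, 0]
r2 m[D→φ3] = [1, 5]
r2 m[D→φ6] = [4, 0]
r2 m[K→φ2] = [0, 0]
r2 m[A→φ0] = [6, 4]
r2 m[A→φ2] = [5, 5]
r2 m[A→φ3] = [11, 1]
r2 m[N→φ4] = [9, 7]
r2 m[N→φ5] = [5, 3]
r2 m[N→φ7] = [8, 6]
r3 m[φ0→J] = [5, 9]
r3 m[φ0→A] = [14, 10]
r3 m[φ1→J] = [0, 2]
r3 m[φ1→C] = [10, 16]
r3 m[φ2→K] = [7, 5]
r3 m[φ2→A] = [6, 0]
r3 m[φ3→D] = [5, 9]
r3 m[φ3→A] = [5, 5]
r3 m[φ4→J] = [8, 15]
r3 m[φ4→N] = [11, 10]
r3 m[φ5→N] = [6, 5]
r3 m[φ6→D] = [1, 5]
r3 m[φ7→N] = [3, 2]
r3 m[φ8→J] = [5, 2]
r3 m[φ9→J] = [3, 0]
r3 m[J→φ0] = [9, 10]
r3 m[J→φ1] = [10, 13]
r3 m[J→φ4] = [9, 9]
r3 m[J→φ8] = [5, 13]
r3 m[J→φ9] = [7, 15]
r3 m[C→φ1] = [0, 0]
r3 m[D→φ3] = [1, 5]
r3 m[D→φ6] = [4, 0]
r3 m[K→φ2] = [0, 0]
r3 m[A→φ0] = [6, 4]
r3 m[A→φ2] = [5, 5]
r3 m[A→φ3] = [11, 1]
r3 m[N→φ4] = [9, 7]
r3 m[N→φ5] = [5, 3]
r3 m[N→φ7] = [8, 6]
r4 m[φ0→J] = [5, 9]
r4 m[φ0→A] = [14, 10]
r4 m[φ1→J] = [0, 2]
r4 m[φ1→C] = [10, 16]
r4 m[φ2→K] = [7, 5]
r4 m[φ2→A] = [6, 0]
r4 m[φ3→D] = [5, 9]
r4 m[φ3→A] = [5, 5]
r4 m[φ4→J] = [8, 15]
r4 m[φ4→N] = [11, 10]
r4 m[φ5→N] = [6, 5]
r4 m[φ6→D] = [1, 5]
r4 m[φ7→N] = [3, 2]
r4 m[φ8→J] = [5, 2]
r4 m[φ9→J] = [3, 0]
r4 m[J→φ0] = [16, 19]
r4 m[J→φ1] = [21, 26]
r4 m[J→φ4] = [13, 13]
r4 m[J→φ8] = [16, 26]
r4 m[J→φ9] = [18, 28]
r4 m[C→φ1] = [0, 0]
r4 m[D→φ3] = [1, 5]
r4 m[D→φ6] = [5, 9]
r4 m[K→φ2] = [0, 0]
r4 m[A→φ0] = [11, 5]
r4 m[A→φ2] = [19, 15]
r4 m[A→φ3] = [20, 10]
r4 m[N→φ4] = [9, 7]
r4 m[N→φ5] = [14, 12]
r4 m[N→φ7] = [17, 15]
r5 m[φ0→J] = [6, 10]
r5 m[φ0→A] = [21, 17]
r5 m[φ1→J] = [0, 2]
r5 m[φ1→C] = [21, 27]
r5 m[φ2→K] = [17, 15]
r5 m[φ2→A] = [6, 0]
r5 m[φ3→D] = [14, 18]
r5 m[φ3→A] = [5, 5]
r5 m[φ4→J] = [8, 15]
r5 m[φ4→N] = [15, 14]
r5 m[φ5→N] = [6, 5]
r5 m[φ6→D] = [1, 5]
r5 m[φ7→N] = [3, 2]
r5 m[φ8→J] = [5, 2]
r5 m[φ9→J] = [3, 0]
r5 m[J→φ0] = [16, 19]
r5 m[J→φ1] = [21, 26]
r5 m[J→φ4] = [13, 13]
r5 m[J→φ8] = [16, 26]
r5 m[J→φ9] = [18, 28]
r5 m[C→φ1] = [0, 0]
r5 m[D→φ3] = [1, 5]
r5 m[D→φ6] = [5, 9]
r5 m[K→φ2] = [0, 0]
r5 m[A→φ0] = [11, 5]
r5 m[A→φ2] = [19, 15]
r5 m[A→φ3] = [20, 10]
r5 m[N→φ4] = [9, 7]
r5 m[N→φ5] = [14, 12]
r5 m[N→φ7] = [17, 15]
r6 m[φ0→J] = [6, 10]
r6 m[φ0→A] = [21, 17]
r6 m[φ1→J] = [0, 2]
r6 m[φ1→C] = [21, 27]
r6 m[φ2→K] = [17, 15]
r6 m[φ2→A] = [6, 0]
r6 m[φ3→D] = [14, 18]
r6 m[φ3→A] = [5, 5]
r6 m[φ4→J] = [8, 15]
r6 m[φ4→N] = [15, 14]
r6 m[φ5→N] = [6, 5]
r6 m[φ6→D] = [1, 5]
r6 m[φ7→N] = [3, 2]
r6 m[φ8→J] = [5, 2]
r6 m[φ9→J] = [3, 0]
r6 m[J→φ0] = [16, 19]
r6 m[J→φ1] = [22, 27]
r6 m[J→φ4] = [14, 14]
r6 m[J→φ8] = [17, 27]
r6 m[J→φ9] = [19, 29]
r6 m[C→φ1] = [0, 0]
r6 m[D→φ3] = [1, 5]
r6 m[D→φ6] = [14, 18]
r6 m[K→φ2] = [0, 0]
r6 m[A→φ0] = [11, 5]
r6 m[A→φ2] = [26, 22]
r6 m[A→φ3] = [27, 17]
r6 m[N→φ4] = [9, 7]
r6 m[N→φ5] = [18, 16]
r6 m[N→φ7] = [21, 19]
r7 m[φ0→J] = [6, 10]
r7 m[φ0→A] = [21, 17]
r7 m[φ1→J] = [0, 2]
r7 m[φ1→C] = [22, 28]
r7 m[φ2→K] = [24, 22]
r7 m[φ2→A] = [6, 0]
r7 m[φ3→D] = [21, 25]
r7 m[φ3→A] = [5, 5]
r7 m[φ4→J] = [8, 15]
r7 m[φ4→N] = [16, 15]
r7 m[φ5→N] = [6, 5]
r7 m[φ6→D] = [1, 5]
r7 m[φ7→N] = [3, 2]
r7 m[φ8→J] = [5, 2]
r7 m[φ9→J] = [3, 0]
r7 m[J→φ0] = [16, 19]
r7 m[J→φ1] = [22, 27]
r7 m[J→φ4] = [14, 14]
r7 m[J→φ8] = [17, 27]
r7 m[J→φ9] = [19, 29]
r7 m[C→φ1] = [0, 0]
r7 m[D→φ3] = [1, 5]
r7 m[D→φ6] = [14, 18]
r7 m[K→φ2] = [0, 0]
r7 m[A→φ0] = [11, 5]
r7 m[A→φ2] = [26, 22]
r7 m[A→φ3] = [27, 17]
r7 m[N→φ4] = [9, 7]
r7 m[N→φ5] = [18, 16]
r7 m[N→φ7] = [21, 19]
r8 m[φ0→J] = [6, 10]
r8 m[φ0→A] = [21, 17]
r8 m[φ1→J] = [0, 2]
r8 m[φ1→C] = [22, 28]
r8 m[φ2→K] = [24, 22]
r8 m[φ2→A] = [6, 0]
r8 m[φ3→D] = [21, 25]
r8 m[φ3→A] = [5, 5]
r8 m[φ4→J] = [8, 15]
r8 m[φ4→N] = [16, 15]
r8 m[φ5→N] = [6, 5]
r8 m[φ6→D] = [1, 5]
r8 m[φ7→N] = [3, 2]
r8 m[φ8→J] = [5, 2]
r8 m[φ9→J] = [3, 0]
r8 m[J→φ0] = [16, 19]
r8 m[J→φ1] = [22, 27]
r8 m[J→φ4] = [14, 14]
r8 m[J→φ8] = [17, 27]
r8 m[J→φ9] = [19, 29]
r8 m[C→φ1] = [0, 0]
r8 m[D→φ3] = [1, 5]
r8 m[D→φ6] = [21, 25]
r8 m[K→φ2] = [0, 0]
r8 m[A→φ0] = [11, 5]
r8 m[A→φ2] = [26, 22]
r8 m[A→φ3] = [27, 17]
r8 m[N→φ4] = [9, 7]
r8 m[N→φ5] = [19, 17]
r8 m[N→φ7] = [22, 20]
r9 m[φ0→J] = [6, 10]
r9 m[φ0→A] = [21, 17]
r9 m[φ1→J] = [0, 2]
r9 m[φ1→C] = [22, 28]
r9 m[φ2→K] = [24, 22]
r9 m[φ2→A] = [6, 0]
r9 m[φ3→D] = [21, 25]
r9 m[φ3→A] = [5, 5]
r9 m[φ4→J] = [8, 15]
r9 m[φ4→N] = [16, 15]
r9 m[φ5→N] = [6, 5]
r9 m[φ6→D] = [1, 5]
r9 m[φ7→N] = [3, 2]
r9 m[φ8→J] = [5, 2]
r9 m[φ9→J] = [3, 0]
r9 m[J→φ0] = [16, 19]
r9 m[J→φ1] = [22, 27]
r9 m[J→φ4] = [14, 14]
r9 m[J→φ8] = [17, 27]
r9 m[J→φ9] = [19, 29]
r9 m[C→φ1] = [0, 0]
r9 m[D→φ3] = [1, 5]
r9 m[D→φ6] = [21, 25]
r9 m[K→φ2] = [0, 0]
r9 m[A→φ0] = [11, 5]
r9 m[A→φ2] = [26, 22]
r9 m[A→φ3] = [27, 17]
r9 m[N→φ4] = [9, 7]
r9 m[N→φ5] = [19, 17]
r9 m[N→φ7] = [22, 20]
fixed point reached at round 9
traceback from J: (J=0, C=0, D=0, K=1, A=1, N=1), score=22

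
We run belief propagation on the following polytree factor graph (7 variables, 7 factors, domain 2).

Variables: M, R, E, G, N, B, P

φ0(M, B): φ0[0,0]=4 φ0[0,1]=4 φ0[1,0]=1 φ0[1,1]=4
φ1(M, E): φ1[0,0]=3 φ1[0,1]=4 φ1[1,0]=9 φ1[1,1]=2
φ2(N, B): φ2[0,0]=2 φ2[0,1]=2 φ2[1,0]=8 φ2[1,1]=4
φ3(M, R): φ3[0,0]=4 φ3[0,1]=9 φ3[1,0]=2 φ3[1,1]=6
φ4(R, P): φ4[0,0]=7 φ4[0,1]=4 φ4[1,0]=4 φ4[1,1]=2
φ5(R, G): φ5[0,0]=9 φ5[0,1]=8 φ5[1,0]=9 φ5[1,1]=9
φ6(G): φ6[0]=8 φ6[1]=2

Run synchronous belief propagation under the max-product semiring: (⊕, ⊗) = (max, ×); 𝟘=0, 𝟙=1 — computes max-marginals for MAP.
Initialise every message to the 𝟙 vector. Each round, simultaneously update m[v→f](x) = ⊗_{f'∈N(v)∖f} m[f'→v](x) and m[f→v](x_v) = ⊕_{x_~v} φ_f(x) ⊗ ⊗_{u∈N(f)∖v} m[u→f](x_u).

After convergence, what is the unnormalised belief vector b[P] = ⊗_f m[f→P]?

b[P] = [331776, 165888]

init: all messages = 𝟙 over 2 values
r1 m[φ0→M] = [4, 4]
r1 m[φ0→B] = [4, 4]
r1 m[φ1→M] = [4, 9]
r1 m[φ1→E] = [9, 4]
r1 m[φ2→N] = [2, 8]
r1 m[φ2→B] = [8, 4]
r1 m[φ3→M] = [9, 6]
r1 m[φ3→R] = [4, 9]
r1 m[φ4→R] = [7, 4]
r1 m[φ4→P] = [7, 4]
r1 m[φ5→R] = [9, 9]
r1 m[φ5→G] = [9, 9]
r1 m[φ6→G] = [8, 2]
r1 m[M→φ0] = [1, 1]
r1 m[M→φ1] = [1, 1]
r1 m[M→φ3] = [1, 1]
r1 m[R→φ3] = [1, 1]
r1 m[R→φ4] = [1, 1]
r1 m[R→φ5] = [1, 1]
r1 m[E→φ1] = [1, 1]
r1 m[G→φ5] = [1, 1]
r1 m[G→φ6] = [1, 1]
r1 m[N→φ2] = [1, 1]
r1 m[B→φ0] = [1, 1]
r1 m[B→φ2] = [1, 1]
r1 m[P→φ4] = [1, 1]
r2 m[φ0→M] = [4, 4]
r2 m[φ0→B] = [4, 4]
r2 m[φ1→M] = [4, 9]
r2 m[φ1→E] = [9, 4]
r2 m[φ2→N] = [2, 8]
r2 m[φ2→B] = [8, 4]
r2 m[φ3→M] = [9, 6]
r2 m[φ3→R] = [4, 9]
r2 m[φ4→R] = [7, 4]
r2 m[φ4→P] = [7, 4]
r2 m[φ5→R] = [9, 9]
r2 m[φ5→G] = [9, 9]
r2 m[φ6→G] = [8, 2]
r2 m[M→φ0] = [36, 54]
r2 m[M→φ1] = [36, 24]
r2 m[M→φ3] = [16, 36]
r2 m[R→φ3] = [63, 36]
r2 m[R→φ4] = [36, 81]
r2 m[R→φ5] = [28, 36]
r2 m[E→φ1] = [1, 1]
r2 m[G→φ5] = [8, 2]
r2 m[G→φ6] = [9, 9]
r2 m[N→φ2] = [1, 1]
r2 m[B→φ0] = [8, 4]
r2 m[B→φ2] = [4, 4]
r2 m[P→φ4] = [1, 1]
r3 m[φ0→M] = [32, 16]
r3 m[φ0→B] = [144, 216]
r3 m[φ1→M] = [4, 9]
r3 m[φ1→E] = [216, 144]
r3 m[φ2→N] = [8, 32]
r3 m[φ2→B] = [8, 4]
r3 m[φ3→M] = [324, 216]
r3 m[φ3→R] = [72, 216]
r3 m[φ4→R] = [7, 4]
r3 m[φ4→P] = [324, 162]
r3 m[φ5→R] = [72, 72]
r3 m[φ5→G] = [324, 324]
r3 m[φ6→G] = [8, 2]
r3 m[M→φ0] = [36, 54]
r3 m[M→φ1] = [36, 24]
r3 m[M→φ3] = [16, 36]
r3 m[R→φ3] = [63, 36]
r3 m[R→φ4] = [36, 81]
r3 m[R→φ5] = [28, 36]
r3 m[E→φ1] = [1, 1]
r3 m[G→φ5] = [8, 2]
r3 m[G→φ6] = [9, 9]
r3 m[N→φ2] = [1, 1]
r3 m[B→φ0] = [8, 4]
r3 m[B→φ2] = [4, 4]
r3 m[P→φ4] = [1, 1]
r4 m[φ0→M] = [32, 16]
r4 m[φ0→B] = [144, 216]
r4 m[φ1→M] = [4, 9]
r4 m[φ1→E] = [216, 144]
r4 m[φ2→N] = [8, 32]
r4 m[φ2→B] = [8, 4]
r4 m[φ3→M] = [324, 216]
r4 m[φ3→R] = [72, 216]
r4 m[φ4→R] = [7, 4]
r4 m[φ4→P] = [324, 162]
r4 m[φ5→R] = [72, 72]
r4 m[φ5→G] = [324, 324]
r4 m[φ6→G] = [8, 2]
r4 m[M→φ0] = [1296, 1944]
r4 m[M→φ1] = [10368, 3456]
r4 m[M→φ3] = [128, 144]
r4 m[R→φ3] = [504, 288]
r4 m[R→φ4] = [5184, 15552]
r4 m[R→φ5] = [504, 864]
r4 m[E→φ1] = [1, 1]
r4 m[G→φ5] = [8, 2]
r4 m[G→φ6] = [324, 324]
r4 m[N→φ2] = [1, 1]
r4 m[B→φ0] = [8, 4]
r4 m[B→φ2] = [144, 216]
r4 m[P→φ4] = [1, 1]
r5 m[φ0→M] = [32, 16]
r5 m[φ0→B] = [5184, 7776]
r5 m[φ1→M] = [4, 9]
r5 m[φ1→E] = [31104, 41472]
r5 m[φ2→N] = [432, 1152]
r5 m[φ2→B] = [8, 4]
r5 m[φ3→M] = [2592, 1728]
r5 m[φ3→R] = [512, 1152]
r5 m[φ4→R] = [7, 4]
r5 m[φ4→P] = [62208, 31104]
r5 m[φ5→R] = [72, 72]
r5 m[φ5→G] = [7776, 7776]
r5 m[φ6→G] = [8, 2]
r5 m[M→φ0] = [1296, 1944]
r5 m[M→φ1] = [10368, 3456]
r5 m[M→φ3] = [128, 144]
r5 m[R→φ3] = [504, 288]
r5 m[R→φ4] = [5184, 15552]
r5 m[R→φ5] = [504, 864]
r5 m[E→φ1] = [1, 1]
r5 m[G→φ5] = [8, 2]
r5 m[G→φ6] = [324, 324]
r5 m[N→φ2] = [1, 1]
r5 m[B→φ0] = [8, 4]
r5 m[B→φ2] = [144, 216]
r5 m[P→φ4] = [1, 1]
r6 m[φ0→M] = [32, 16]
r6 m[φ0→B] = [5184, 7776]
r6 m[φ1→M] = [4, 9]
r6 m[φ1→E] = [31104, 41472]
r6 m[φ2→N] = [432, 1152]
r6 m[φ2→B] = [8, 4]
r6 m[φ3→M] = [2592, 1728]
r6 m[φ3→R] = [512, 1152]
r6 m[φ4→R] = [7, 4]
r6 m[φ4→P] = [62208, 31104]
r6 m[φ5→R] = [72, 72]
r6 m[φ5→G] = [7776, 7776]
r6 m[φ6→G] = [8, 2]
r6 m[M→φ0] = [10368, 15552]
r6 m[M→φ1] = [82944, 27648]
r6 m[M→φ3] = [128, 144]
r6 m[R→φ3] = [504, 288]
r6 m[R→φ4] = [36864, 82944]
r6 m[R→φ5] = [3584, 4608]
r6 m[E→φ1] = [1, 1]
r6 m[G→φ5] = [8, 2]
r6 m[G→φ6] = [7776, 7776]
r6 m[N→φ2] = [1, 1]
r6 m[B→φ0] = [8, 4]
r6 m[B→φ2] = [5184, 7776]
r6 m[P→φ4] = [1, 1]
r7 m[φ0→M] = [32, 16]
r7 m[φ0→B] = [41472, 62208]
r7 m[φ1→M] = [4, 9]
r7 m[φ1→E] = [248832, 331776]
r7 m[φ2→N] = [15552, 41472]
r7 m[φ2→B] = [8, 4]
r7 m[φ3→M] = [2592, 1728]
r7 m[φ3→R] = [512, 1152]
r7 m[φ4→R] = [7, 4]
r7 m[φ4→P] = [331776, 165888]
r7 m[φ5→R] = [72, 72]
r7 m[φ5→G] = [41472, 41472]
r7 m[φ6→G] = [8, 2]
r7 m[M→φ0] = [10368, 15552]
r7 m[M→φ1] = [82944, 27648]
r7 m[M→φ3] = [128, 144]
r7 m[R→φ3] = [504, 288]
r7 m[R→φ4] = [36864, 82944]
r7 m[R→φ5] = [3584, 4608]
r7 m[E→φ1] = [1, 1]
r7 m[G→φ5] = [8, 2]
r7 m[G→φ6] = [7776, 7776]
r7 m[N→φ2] = [1, 1]
r7 m[B→φ0] = [8, 4]
r7 m[B→φ2] = [5184, 7776]
r7 m[P→φ4] = [1, 1]
r8 m[φ0→M] = [32, 16]
r8 m[φ0→B] = [41472, 62208]
r8 m[φ1→M] = [4, 9]
r8 m[φ1→E] = [248832, 331776]
r8 m[φ2→N] = [15552, 41472]
r8 m[φ2→B] = [8, 4]
r8 m[φ3→M] = [2592, 1728]
r8 m[φ3→R] = [512, 1152]
r8 m[φ4→R] = [7, 4]
r8 m[φ4→P] = [331776, 165888]
r8 m[φ5→R] = [72, 72]
r8 m[φ5→G] = [41472, 41472]
r8 m[φ6→G] = [8, 2]
r8 m[M→φ0] = [10368, 15552]
r8 m[M→φ1] = [82944, 27648]
r8 m[M→φ3] = [128, 144]
r8 m[R→φ3] = [504, 288]
r8 m[R→φ4] = [36864, 82944]
r8 m[R→φ5] = [3584, 4608]
r8 m[E→φ1] = [1, 1]
r8 m[G→φ5] = [8, 2]
r8 m[G→φ6] = [41472, 41472]
r8 m[N→φ2] = [1, 1]
r8 m[B→φ0] = [8, 4]
r8 m[B→φ2] = [41472, 62208]
r8 m[P→φ4] = [1, 1]
r9 m[φ0→M] = [32, 16]
r9 m[φ0→B] = [41472, 62208]
r9 m[φ1→M] = [4, 9]
r9 m[φ1→E] = [248832, 331776]
r9 m[φ2→N] = [124416, 331776]
r9 m[φ2→B] = [8, 4]
r9 m[φ3→M] = [2592, 1728]
r9 m[φ3→R] = [512, 1152]
r9 m[φ4→R] = [7, 4]
r9 m[φ4→P] = [331776, 165888]
r9 m[φ5→R] = [72, 72]
r9 m[φ5→G] = [41472, 41472]
r9 m[φ6→G] = [8, 2]
r9 m[M→φ0] = [10368, 15552]
r9 m[M→φ1] = [82944, 27648]
r9 m[M→φ3] = [128, 144]
r9 m[R→φ3] = [504, 288]
r9 m[R→φ4] = [36864, 82944]
r9 m[R→φ5] = [3584, 4608]
r9 m[E→φ1] = [1, 1]
r9 m[G→φ5] = [8, 2]
r9 m[G→φ6] = [41472, 41472]
r9 m[N→φ2] = [1, 1]
r9 m[B→φ0] = [8, 4]
r9 m[B→φ2] = [41472, 62208]
r9 m[P→φ4] = [1, 1]
r10 m[φ0→M] = [32, 16]
r10 m[φ0→B] = [41472, 62208]
r10 m[φ1→M] = [4, 9]
r10 m[φ1→E] = [248832, 331776]
r10 m[φ2→N] = [124416, 331776]
r10 m[φ2→B] = [8, 4]
r10 m[φ3→M] = [2592, 1728]
r10 m[φ3→R] = [512, 1152]
r10 m[φ4→R] = [7, 4]
r10 m[φ4→P] = [331776, 165888]
r10 m[φ5→R] = [72, 72]
r10 m[φ5→G] = [41472, 41472]
r10 m[φ6→G] = [8, 2]
r10 m[M→φ0] = [10368, 15552]
r10 m[M→φ1] = [82944, 27648]
r10 m[M→φ3] = [128, 144]
r10 m[R→φ3] = [504, 288]
r10 m[R→φ4] = [36864, 82944]
r10 m[R→φ5] = [3584, 4608]
r10 m[E→φ1] = [1, 1]
r10 m[G→φ5] = [8, 2]
r10 m[G→φ6] = [41472, 41472]
r10 m[N→φ2] = [1, 1]
r10 m[B→φ0] = [8, 4]
r10 m[B→φ2] = [41472, 62208]
r10 m[P→φ4] = [1, 1]
fixed point reached at round 10
b[P] = ⊗ incoming = [331776, 165888]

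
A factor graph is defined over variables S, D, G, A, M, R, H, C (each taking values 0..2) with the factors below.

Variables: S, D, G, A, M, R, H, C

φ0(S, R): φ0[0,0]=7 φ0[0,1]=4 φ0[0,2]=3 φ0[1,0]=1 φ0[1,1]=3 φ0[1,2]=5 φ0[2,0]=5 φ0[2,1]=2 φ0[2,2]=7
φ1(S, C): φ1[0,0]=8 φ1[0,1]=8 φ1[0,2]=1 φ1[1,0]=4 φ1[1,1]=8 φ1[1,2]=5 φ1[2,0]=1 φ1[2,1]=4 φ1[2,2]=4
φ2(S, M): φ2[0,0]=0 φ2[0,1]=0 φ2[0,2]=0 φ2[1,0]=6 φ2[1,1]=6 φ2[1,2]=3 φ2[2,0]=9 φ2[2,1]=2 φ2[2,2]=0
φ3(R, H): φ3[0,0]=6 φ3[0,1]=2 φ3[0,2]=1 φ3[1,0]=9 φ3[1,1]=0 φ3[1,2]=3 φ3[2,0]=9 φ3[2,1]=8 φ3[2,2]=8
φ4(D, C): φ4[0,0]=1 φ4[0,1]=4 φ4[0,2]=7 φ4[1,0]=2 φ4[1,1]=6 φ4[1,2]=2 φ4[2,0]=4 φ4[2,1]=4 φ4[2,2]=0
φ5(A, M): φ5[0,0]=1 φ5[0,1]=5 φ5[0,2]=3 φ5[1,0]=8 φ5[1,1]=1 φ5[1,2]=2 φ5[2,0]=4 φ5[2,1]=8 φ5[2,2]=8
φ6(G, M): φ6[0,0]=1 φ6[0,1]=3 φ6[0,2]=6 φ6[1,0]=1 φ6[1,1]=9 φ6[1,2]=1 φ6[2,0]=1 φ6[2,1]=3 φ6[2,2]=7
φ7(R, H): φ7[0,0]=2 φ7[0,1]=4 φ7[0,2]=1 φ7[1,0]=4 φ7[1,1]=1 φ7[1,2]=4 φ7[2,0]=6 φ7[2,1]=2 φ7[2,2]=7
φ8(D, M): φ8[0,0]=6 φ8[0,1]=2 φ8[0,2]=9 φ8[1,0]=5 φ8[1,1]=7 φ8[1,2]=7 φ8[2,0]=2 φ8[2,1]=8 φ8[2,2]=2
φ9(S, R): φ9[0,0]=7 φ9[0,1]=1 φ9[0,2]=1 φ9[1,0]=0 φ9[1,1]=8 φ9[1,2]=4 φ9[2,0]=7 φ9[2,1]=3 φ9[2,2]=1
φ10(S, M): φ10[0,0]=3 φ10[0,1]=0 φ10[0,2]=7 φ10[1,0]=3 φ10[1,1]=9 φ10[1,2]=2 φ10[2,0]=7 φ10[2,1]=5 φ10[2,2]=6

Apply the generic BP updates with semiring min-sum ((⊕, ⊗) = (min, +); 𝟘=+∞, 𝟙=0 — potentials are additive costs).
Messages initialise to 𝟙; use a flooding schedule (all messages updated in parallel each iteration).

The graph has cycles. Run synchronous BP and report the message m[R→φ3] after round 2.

message @ round 2 = [2, 4, 6]

init: all messages = 𝟙 over 3 values
r1 m[φ0→S] = [3, 1, 2]
r1 m[φ0→R] = [1, 2, 3]
r1 m[φ1→S] = [1, 4, 1]
r1 m[φ1→C] = [1, 4, 1]
r1 m[φ2→S] = [0, 3, 0]
r1 m[φ2→M] = [0, 0, 0]
r1 m[φ3→R] = [1, 0, 8]
r1 m[φ3→H] = [6, 0, 1]
r1 m[φ4→D] = [1, 2, 0]
r1 m[φ4→C] = [1, 4, 0]
r1 m[φ5→A] = [1, 1, 4]
r1 m[φ5→M] = [1, 1, 2]
r1 m[φ6→G] = [1, 1, 1]
r1 m[φ6→M] = [1, 3, 1]
r1 m[φ7→R] = [1, 1, 2]
r1 m[φ7→H] = [2, 1, 1]
r1 m[φ8→D] = [2, 5, 2]
r1 m[φ8→M] = [2, 2, 2]
r1 m[φ9→S] = [1, 0, 1]
r1 m[φ9→R] = [0, 1, 1]
r1 m[φ10→S] = [0, 2, 5]
r1 m[φ10→M] = [3, 0, 2]
r1 m[S→φ0] = [0, 0, 0]
r1 m[S→φ1] = [0, 0, 0]
r1 m[S→φ2] = [0, 0, 0]
r1 m[S→φ9] = [0, 0, 0]
r1 m[S→φ10] = [0, 0, 0]
r1 m[D→φ4] = [0, 0, 0]
r1 m[D→φ8] = [0, 0, 0]
r1 m[G→φ6] = [0, 0, 0]
r1 m[A→φ5] = [0, 0, 0]
r1 m[M→φ2] = [0, 0, 0]
r1 m[M→φ5] = [0, 0, 0]
r1 m[M→φ6] = [0, 0, 0]
r1 m[M→φ8] = [0, 0, 0]
r1 m[M→φ10] = [0, 0, 0]
r1 m[R→φ0] = [0, 0, 0]
r1 m[R→φ3] = [0, 0, 0]
r1 m[R→φ7] = [0, 0, 0]
r1 m[R→φ9] = [0, 0, 0]
r1 m[H→φ3] = [0, 0, 0]
r1 m[H→φ7] = [0, 0, 0]
r1 m[C→φ1] = [0, 0, 0]
r1 m[C→φ4] = [0, 0, 0]
r2 m[φ0→S] = [3, 1, 2]
r2 m[φ0→R] = [1, 2, 3]
r2 m[φ1→S] = [1, 4, 1]
r2 m[φ1→C] = [1, 4, 1]
r2 m[φ2→S] = [0, 3, 0]
r2 m[φ2→M] = [0, 0, 0]
r2 m[φ3→R] = [1, 0, 8]
r2 m[φ3→H] = [6, 0, 1]
r2 m[φ4→D] = [1, 2, 0]
r2 m[φ4→C] = [1, 4, 0]
r2 m[φ5→A] = [1, 1, 4]
r2 m[φ5→M] = [1, 1, 2]
r2 m[φ6→G] = [1, 1, 1]
r2 m[φ6→M] = [1, 3, 1]
r2 m[φ7→R] = [1, 1, 2]
r2 m[φ7→H] = [2, 1, 1]
r2 m[φ8→D] = [2, 5, 2]
r2 m[φ8→M] = [2, 2, 2]
r2 m[φ9→S] = [1, 0, 1]
r2 m[φ9→R] = [0, 1, 1]
r2 m[φ10→S] = [0, 2, 5]
r2 m[φ10→M] = [3, 0, 2]
r2 m[S→φ0] = [2, 9, 7]
r2 m[S→φ1] = [4, 6, 8]
r2 m[S→φ2] = [5, 7, 9]
r2 m[S→φ9] = [4, 10, 8]
r2 m[S→φ10] = [5, 8, 4]
r2 m[D→φ4] = [2, 5, 2]
r2 m[D→φ8] = [1, 2, 0]
r2 m[G→φ6] = [0, 0, 0]
r2 m[A→φ5] = [0, 0, 0]
r2 m[M→φ2] = [7, 6, 7]
r2 m[M→φ5] = [6, 5, 5]
r2 m[M→φ6] = [6, 3, 6]
r2 m[M→φ8] = [5, 4, 5]
r2 m[M→φ10] = [4, 6, 5]
r2 m[R→φ0] = [2, 2, 11]
r2 m[R→φ3] = [2, 4, 6]
r2 m[R→φ7] = [2, 3, 12]
r2 m[R→φ9] = [3, 3, 13]
r2 m[H→φ3] = [2, 1, 1]
r2 m[H→φ7] = [6, 0, 1]
r2 m[C→φ1] = [1, 4, 0]
r2 m[C→φ4] = [1, 4, 1]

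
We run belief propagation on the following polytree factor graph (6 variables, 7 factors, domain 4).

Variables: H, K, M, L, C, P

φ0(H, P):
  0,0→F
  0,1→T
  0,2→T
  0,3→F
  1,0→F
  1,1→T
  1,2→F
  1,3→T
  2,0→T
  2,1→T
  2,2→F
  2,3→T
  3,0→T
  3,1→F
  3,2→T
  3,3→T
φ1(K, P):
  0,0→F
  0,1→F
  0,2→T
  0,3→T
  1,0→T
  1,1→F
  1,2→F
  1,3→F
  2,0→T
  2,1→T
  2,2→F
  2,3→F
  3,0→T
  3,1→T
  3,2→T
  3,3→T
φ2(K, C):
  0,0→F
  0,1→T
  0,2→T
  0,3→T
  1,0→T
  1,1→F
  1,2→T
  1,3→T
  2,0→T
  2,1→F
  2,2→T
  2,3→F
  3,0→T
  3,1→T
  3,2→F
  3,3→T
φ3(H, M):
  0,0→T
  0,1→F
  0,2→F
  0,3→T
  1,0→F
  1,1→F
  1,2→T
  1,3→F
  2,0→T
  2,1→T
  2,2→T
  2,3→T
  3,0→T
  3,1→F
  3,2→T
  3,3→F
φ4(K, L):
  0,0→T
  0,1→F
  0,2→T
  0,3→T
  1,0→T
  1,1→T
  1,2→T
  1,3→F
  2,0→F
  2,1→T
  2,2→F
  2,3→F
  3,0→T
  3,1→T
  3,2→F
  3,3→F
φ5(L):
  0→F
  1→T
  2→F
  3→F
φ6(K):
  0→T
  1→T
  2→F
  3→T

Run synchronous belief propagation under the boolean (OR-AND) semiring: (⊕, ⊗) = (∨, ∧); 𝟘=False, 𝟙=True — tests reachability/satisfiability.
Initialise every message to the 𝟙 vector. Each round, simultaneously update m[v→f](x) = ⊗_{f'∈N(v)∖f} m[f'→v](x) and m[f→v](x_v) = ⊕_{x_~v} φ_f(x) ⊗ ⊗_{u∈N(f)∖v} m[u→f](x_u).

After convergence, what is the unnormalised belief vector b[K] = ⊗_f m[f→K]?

init: all messages = 𝟙 over 4 values
r1 m[φ0→H] = [T, T, T, T]
r1 m[φ0→P] = [T, T, T, T]
r1 m[φ1→K] = [T, T, T, T]
r1 m[φ1→P] = [T, T, T, T]
r1 m[φ2→K] = [T, T, T, T]
r1 m[φ2→C] = [T, T, T, T]
r1 m[φ3→H] = [T, T, T, T]
r1 m[φ3→M] = [T, T, T, T]
r1 m[φ4→K] = [T, T, T, T]
r1 m[φ4→L] = [T, T, T, T]
r1 m[φ5→L] = [F, T, F, F]
r1 m[φ6→K] = [T, T, F, T]
r1 m[H→φ0] = [T, T, T, T]
r1 m[H→φ3] = [T, T, T, T]
r1 m[K→φ1] = [T, T, T, T]
r1 m[K→φ2] = [T, T, T, T]
r1 m[K→φ4] = [T, T, T, T]
r1 m[K→φ6] = [T, T, T, T]
r1 m[M→φ3] = [T, T, T, T]
r1 m[L→φ4] = [T, T, T, T]
r1 m[L→φ5] = [T, T, T, T]
r1 m[C→φ2] = [T, T, T, T]
r1 m[P→φ0] = [T, T, T, T]
r1 m[P→φ1] = [T, T, T, T]
r2 m[φ0→H] = [T, T, T, T]
r2 m[φ0→P] = [T, T, T, T]
r2 m[φ1→K] = [T, T, T, T]
r2 m[φ1→P] = [T, T, T, T]
r2 m[φ2→K] = [T, T, T, T]
r2 m[φ2→C] = [T, T, T, T]
r2 m[φ3→H] = [T, T, T, T]
r2 m[φ3→M] = [T, T, T, T]
r2 m[φ4→K] = [T, T, T, T]
r2 m[φ4→L] = [T, T, T, T]
r2 m[φ5→L] = [F, T, F, F]
r2 m[φ6→K] = [T, T, F, T]
r2 m[H→φ0] = [T, T, T, T]
r2 m[H→φ3] = [T, T, T, T]
r2 m[K→φ1] = [T, T, F, T]
r2 m[K→φ2] = [T, T, F, T]
r2 m[K→φ4] = [T, T, F, T]
r2 m[K→φ6] = [T, T, T, T]
r2 m[M→φ3] = [T, T, T, T]
r2 m[L→φ4] = [F, T, F, F]
r2 m[L→φ5] = [T, T, T, T]
r2 m[C→φ2] = [T, T, T, T]
r2 m[P→φ0] = [T, T, T, T]
r2 m[P→φ1] = [T, T, T, T]
r3 m[φ0→H] = [T, T, T, T]
r3 m[φ0→P] = [T, T, T, T]
r3 m[φ1→K] = [T, T, T, T]
r3 m[φ1→P] = [T, T, T, T]
r3 m[φ2→K] = [T, T, T, T]
r3 m[φ2→C] = [T, T, T, T]
r3 m[φ3→H] = [T, T, T, T]
r3 m[φ3→M] = [T, T, T, T]
r3 m[φ4→K] = [F, T, T, T]
r3 m[φ4→L] = [T, T, T, T]
r3 m[φ5→L] = [F, T, F, F]
r3 m[φ6→K] = [T, T, F, T]
r3 m[H→φ0] = [T, T, T, T]
r3 m[H→φ3] = [T, T, T, T]
r3 m[K→φ1] = [T, T, F, T]
r3 m[K→φ2] = [T, T, F, T]
r3 m[K→φ4] = [T, T, F, T]
r3 m[K→φ6] = [T, T, T, T]
r3 m[M→φ3] = [T, T, T, T]
r3 m[L→φ4] = [F, T, F, F]
r3 m[L→φ5] = [T, T, T, T]
r3 m[C→φ2] = [T, T, T, T]
r3 m[P→φ0] = [T, T, T, T]
r3 m[P→φ1] = [T, T, T, T]
r4 m[φ0→H] = [T, T, T, T]
r4 m[φ0→P] = [T, T, T, T]
r4 m[φ1→K] = [T, T, T, T]
r4 m[φ1→P] = [T, T, T, T]
r4 m[φ2→K] = [T, T, T, T]
r4 m[φ2→C] = [T, T, T, T]
r4 m[φ3→H] = [T, T, T, T]
r4 m[φ3→M] = [T, T, T, T]
r4 m[φ4→K] = [F, T, T, T]
r4 m[φ4→L] = [T, T, T, T]
r4 m[φ5→L] = [F, T, F, F]
r4 m[φ6→K] = [T, T, F, T]
r4 m[H→φ0] = [T, T, T, T]
r4 m[H→φ3] = [T, T, T, T]
r4 m[K→φ1] = [F, T, F, T]
r4 m[K→φ2] = [F, T, F, T]
r4 m[K→φ4] = [T, T, F, T]
r4 m[K→φ6] = [F, T, T, T]
r4 m[M→φ3] = [T, T, T, T]
r4 m[L→φ4] = [F, T, F, F]
r4 m[L→φ5] = [T, T, T, T]
r4 m[C→φ2] = [T, T, T, T]
r4 m[P→φ0] = [T, T, T, T]
r4 m[P→φ1] = [T, T, T, T]
r5 m[φ0→H] = [T, T, T, T]
r5 m[φ0→P] = [T, T, T, T]
r5 m[φ1→K] = [T, T, T, T]
r5 m[φ1→P] = [T, T, T, T]
r5 m[φ2→K] = [T, T, T, T]
r5 m[φ2→C] = [T, T, T, T]
r5 m[φ3→H] = [T, T, T, T]
r5 m[φ3→M] = [T, T, T, T]
r5 m[φ4→K] = [F, T, T, T]
r5 m[φ4→L] = [T, T, T, T]
r5 m[φ5→L] = [F, T, F, F]
r5 m[φ6→K] = [T, T, F, T]
r5 m[H→φ0] = [T, T, T, T]
r5 m[H→φ3] = [T, T, T, T]
r5 m[K→φ1] = [F, T, F, T]
r5 m[K→φ2] = [F, T, F, T]
r5 m[K→φ4] = [T, T, F, T]
r5 m[K→φ6] = [F, T, T, T]
r5 m[M→φ3] = [T, T, T, T]
r5 m[L→φ4] = [F, T, F, F]
r5 m[L→φ5] = [T, T, T, T]
r5 m[C→φ2] = [T, T, T, T]
r5 m[P→φ0] = [T, T, T, T]
r5 m[P→φ1] = [T, T, T, T]
fixed point reached at round 5
b[K] = ⊗ incoming = [F, T, F, T]

b[K] = [F, T, F, T]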